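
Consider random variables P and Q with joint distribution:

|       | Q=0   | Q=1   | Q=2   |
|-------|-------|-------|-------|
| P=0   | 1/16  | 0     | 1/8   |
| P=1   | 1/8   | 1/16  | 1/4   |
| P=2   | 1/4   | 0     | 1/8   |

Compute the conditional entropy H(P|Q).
Marginal P(Q) (column sums):
  P(Q=0) = 1/16 + 1/8 + 1/4 = 7/16
  P(Q=1) = 0 + 1/16 + 0 = 1/16
  P(Q=2) = 1/8 + 1/4 + 1/8 = 1/2

H(P|Q) = -Σ P(P,Q)·log₂ P(P|Q), where P(P|Q) = P(P,Q) / P(Q)
  (cells with P(P,Q) = 0 contribute 0)
  (P=0,Q=0): P(P|Q) = (1/16)/(7/16) = 1/7;  -(1/16)·log₂(1/7) = 0.1755
  (P=0,Q=2): P(P|Q) = (1/8)/(1/2) = 1/4;  -(1/8)·log₂(1/4) = 0.2500
  (P=1,Q=0): P(P|Q) = (1/8)/(7/16) = 2/7;  -(1/8)·log₂(2/7) = 0.2259
  (P=1,Q=1): P(P|Q) = (1/16)/(1/16) = 1;  -(1/16)·log₂(1) = 0.0000
  (P=1,Q=2): P(P|Q) = (1/4)/(1/2) = 1/2;  -(1/4)·log₂(1/2) = 0.2500
  (P=2,Q=0): P(P|Q) = (1/4)/(7/16) = 4/7;  -(1/4)·log₂(4/7) = 0.2018
  (P=2,Q=2): P(P|Q) = (1/8)/(1/2) = 1/4;  -(1/8)·log₂(1/4) = 0.2500
H(P|Q) = 0.1755 + 0.2500 + 0.2259 + 0.0000 + 0.2500 + 0.2018 + 0.2500
  = 1.3532 bits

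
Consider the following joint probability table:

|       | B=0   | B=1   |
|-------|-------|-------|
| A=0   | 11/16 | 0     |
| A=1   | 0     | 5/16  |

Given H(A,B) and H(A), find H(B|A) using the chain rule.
From the chain rule: H(A,B) = H(A) + H(B|A)
Therefore: H(B|A) = H(A,B) - H(A)

H(A,B) = -[(11/16)·log₂(11/16) + (5/16)·log₂(5/16)]
  = 0.3716 + 0.5244
  = 0.8960 bits
Marginal P(A) (row sums):
  P(A=0) = 11/16 + 0 = 11/16
  P(A=1) = 0 + 5/16 = 5/16
H(A) = -[(11/16)·log₂(11/16) + (5/16)·log₂(5/16)]
  = 0.3716 + 0.5244
  = 0.8960 bits

H(B|A) = 0.8960 - 0.8960 = 0.0000 bits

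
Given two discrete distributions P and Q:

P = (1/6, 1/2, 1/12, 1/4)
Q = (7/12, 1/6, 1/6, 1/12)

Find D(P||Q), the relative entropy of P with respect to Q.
D(P||Q) = Σ P(i) log₂(P(i)/Q(i))
  i=0: (1/6) × log₂((1/6)/(7/12)) = (1/6) × log₂(2/7) = -0.3012
  i=1: (1/2) × log₂((1/2)/(1/6)) = (1/2) × log₂(3) = 0.7925
  i=2: (1/12) × log₂((1/12)/(1/6)) = (1/12) × log₂(1/2) = -0.0833
  i=3: (1/4) × log₂((1/4)/(1/12)) = (1/4) × log₂(3) = 0.3962
D(P||Q) = -0.3012 + 0.7925 - 0.0833 + 0.3962
  = 0.8042 bits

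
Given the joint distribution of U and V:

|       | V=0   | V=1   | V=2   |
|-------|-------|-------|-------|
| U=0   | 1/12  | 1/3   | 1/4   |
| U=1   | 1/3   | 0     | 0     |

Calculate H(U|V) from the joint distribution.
Marginal P(V) (column sums):
  P(V=0) = 1/12 + 1/3 = 5/12
  P(V=1) = 1/3 + 0 = 1/3
  P(V=2) = 1/4 + 0 = 1/4

H(U|V) = -Σ P(U,V)·log₂ P(U|V), where P(U|V) = P(U,V) / P(V)
  (cells with P(U,V) = 0 contribute 0)
  (U=0,V=0): P(U|V) = (1/12)/(5/12) = 1/5;  -(1/12)·log₂(1/5) = 0.1935
  (U=0,V=1): P(U|V) = (1/3)/(1/3) = 1;  -(1/3)·log₂(1) = 0.0000
  (U=0,V=2): P(U|V) = (1/4)/(1/4) = 1;  -(1/4)·log₂(1) = 0.0000
  (U=1,V=0): P(U|V) = (1/3)/(5/12) = 4/5;  -(1/3)·log₂(4/5) = 0.1073
H(U|V) = 0.1935 + 0.0000 + 0.0000 + 0.1073
  = 0.3008 bits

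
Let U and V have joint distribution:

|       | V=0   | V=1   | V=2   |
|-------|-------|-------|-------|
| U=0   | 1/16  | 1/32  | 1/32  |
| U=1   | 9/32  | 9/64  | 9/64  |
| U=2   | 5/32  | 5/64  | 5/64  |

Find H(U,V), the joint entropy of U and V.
H(U,V) = -Σ P(U,V) log₂ P(U,V), summed over the non-zero cells:
H(U,V) = -[(1/16)·log₂(1/16) + (1/32)·log₂(1/32) + (1/32)·log₂(1/32) + (9/32)·log₂(9/32) + (9/64)·log₂(9/64) + (9/64)·log₂(9/64) + (5/32)·log₂(5/32) + (5/64)·log₂(5/64) + (5/64)·log₂(5/64)]
  = 0.2500 + 0.1563 + 0.1563 + 0.5147 + 0.3980 + 0.3980 + 0.4184 + 0.2873 + 0.2873
  = 2.8663 bits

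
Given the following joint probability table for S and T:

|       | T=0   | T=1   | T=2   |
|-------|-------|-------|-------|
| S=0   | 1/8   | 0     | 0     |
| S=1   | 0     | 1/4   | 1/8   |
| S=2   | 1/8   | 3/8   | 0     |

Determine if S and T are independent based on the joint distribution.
Marginal P(S) (row sums):
  P(S=0) = 1/8 + 0 + 0 = 1/8
  P(S=1) = 0 + 1/4 + 1/8 = 3/8
  P(S=2) = 1/8 + 3/8 + 0 = 1/2
Marginal P(T) (column sums):
  P(T=0) = 1/8 + 0 + 1/8 = 1/4
  P(T=1) = 0 + 1/4 + 3/8 = 5/8
  P(T=2) = 0 + 1/8 + 0 = 1/8

S and T are independent iff P(S=i,T=j) = P(S=i)·P(T=j) for every cell.
  P(S=0)·P(T=0) = 1/8 × 1/4 = 1/32, but P(S=0,T=0) = 1/8 ✗

No, S and T are not independent. Quantitatively, I(S;T) > 0:

H(S) = -[(1/8)·log₂(1/8) + (3/8)·log₂(3/8) + (1/2)·log₂(1/2)]
  = 0.3750 + 0.5306 + 0.5000
  = 1.4056 bits
H(T) = -[(1/4)·log₂(1/4) + (5/8)·log₂(5/8) + (1/8)·log₂(1/8)]
  = 0.5000 + 0.4238 + 0.3750
  = 1.2988 bits
H(S,T) = -[(1/8)·log₂(1/8) + (1/4)·log₂(1/4) + (1/8)·log₂(1/8) + (1/8)·log₂(1/8) + (3/8)·log₂(3/8)]
  = 0.3750 + 0.5000 + 0.3750 + 0.3750 + 0.5306
  = 2.1556 bits
I(S;T) = H(S) + H(T) - H(S,T) = 1.4056 + 1.2988 - 2.1556 = 0.5488 bits > 0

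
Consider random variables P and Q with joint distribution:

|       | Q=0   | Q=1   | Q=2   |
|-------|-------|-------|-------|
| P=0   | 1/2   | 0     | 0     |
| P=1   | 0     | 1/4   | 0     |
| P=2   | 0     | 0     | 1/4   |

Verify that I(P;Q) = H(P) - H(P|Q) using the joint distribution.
Left side, from I(P;Q) = H(P) + H(Q) - H(P,Q):
Marginal P(P) (row sums):
  P(P=0) = 1/2 + 0 + 0 = 1/2
  P(P=1) = 0 + 1/4 + 0 = 1/4
  P(P=2) = 0 + 0 + 1/4 = 1/4
Marginal P(Q) (column sums):
  P(Q=0) = 1/2 + 0 + 0 = 1/2
  P(Q=1) = 0 + 1/4 + 0 = 1/4
  P(Q=2) = 0 + 0 + 1/4 = 1/4

H(P) = -[(1/2)·log₂(1/2) + (1/4)·log₂(1/4) + (1/4)·log₂(1/4)]
  = 0.5000 + 0.5000 + 0.5000
  = 1.5000 bits
H(Q) = -[(1/2)·log₂(1/2) + (1/4)·log₂(1/4) + (1/4)·log₂(1/4)]
  = 0.5000 + 0.5000 + 0.5000
  = 1.5000 bits
H(P,Q) = -[(1/2)·log₂(1/2) + (1/4)·log₂(1/4) + (1/4)·log₂(1/4)]
  = 0.5000 + 0.5000 + 0.5000
  = 1.5000 bits

I(P;Q) = H(P) + H(Q) - H(P,Q)
  = 1.5000 + 1.5000 - 1.5000
  = 1.5000 bits

Right side, with H(P|Q) computed directly from the conditional probabilities:
H(P|Q) = -Σ P(P,Q)·log₂ P(P|Q), where P(P|Q) = P(P,Q) / P(Q)
  (cells with P(P,Q) = 0 contribute 0)
  (P=0,Q=0): P(P|Q) = (1/2)/(1/2) = 1;  -(1/2)·log₂(1) = 0.0000
  (P=1,Q=1): P(P|Q) = (1/4)/(1/4) = 1;  -(1/4)·log₂(1) = 0.0000
  (P=2,Q=2): P(P|Q) = (1/4)/(1/4) = 1;  -(1/4)·log₂(1) = 0.0000
H(P|Q) = 0.0000 + 0.0000 + 0.0000
  = 0.0000 bits
H(P) - H(P|Q) = 1.5000 - 0.0000 = 1.5000 bits

Both sides equal 1.5000 bits, so I(P;Q) = H(P) - H(P|Q) ✓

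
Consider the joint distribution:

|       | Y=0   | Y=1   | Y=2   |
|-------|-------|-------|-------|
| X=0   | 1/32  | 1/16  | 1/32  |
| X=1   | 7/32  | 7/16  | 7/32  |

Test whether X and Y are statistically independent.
Marginal P(X) (row sums):
  P(X=0) = 1/32 + 1/16 + 1/32 = 1/8
  P(X=1) = 7/32 + 7/16 + 7/32 = 7/8
Marginal P(Y) (column sums):
  P(Y=0) = 1/32 + 7/32 = 1/4
  P(Y=1) = 1/16 + 7/16 = 1/2
  P(Y=2) = 1/32 + 7/32 = 1/4

X and Y are independent iff P(X=i,Y=j) = P(X=i)·P(Y=j) for every cell.
  P(X=0)·P(Y=0) = 1/8 × 1/4 = 1/32 = P(X=0,Y=0) ✓
  P(X=0)·P(Y=1) = 1/8 × 1/2 = 1/16 = P(X=0,Y=1) ✓
  P(X=0)·P(Y=2) = 1/8 × 1/4 = 1/32 = P(X=0,Y=2) ✓
  P(X=1)·P(Y=0) = 7/8 × 1/4 = 7/32 = P(X=1,Y=0) ✓
  P(X=1)·P(Y=1) = 7/8 × 1/2 = 7/16 = P(X=1,Y=1) ✓
  P(X=1)·P(Y=2) = 7/8 × 1/4 = 7/32 = P(X=1,Y=2) ✓

Yes, X and Y are independent: every cell factors, so I(X;Y) = 0 bits.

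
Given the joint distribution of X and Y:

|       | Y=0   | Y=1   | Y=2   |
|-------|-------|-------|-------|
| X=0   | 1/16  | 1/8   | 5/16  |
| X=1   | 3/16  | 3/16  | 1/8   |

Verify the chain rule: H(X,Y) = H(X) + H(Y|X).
Left side:
H(X,Y) = -[(1/16)·log₂(1/16) + (1/8)·log₂(1/8) + (5/16)·log₂(5/16) + (3/16)·log₂(3/16) + (3/16)·log₂(3/16) + (1/8)·log₂(1/8)]
  = 0.2500 + 0.3750 + 0.5244 + 0.4528 + 0.4528 + 0.3750
  = 2.4300 bits

Right side:
Marginal P(X) (row sums):
  P(X=0) = 1/16 + 1/8 + 5/16 = 1/2
  P(X=1) = 3/16 + 3/16 + 1/8 = 1/2
H(X) = -[(1/2)·log₂(1/2) + (1/2)·log₂(1/2)]
  = 0.5000 + 0.5000
  = 1.0000 bits
H(Y|X) = -Σ P(X,Y)·log₂ P(Y|X), where P(Y|X) = P(X,Y) / P(X)
  (X=0,Y=0): P(Y|X) = (1/16)/(1/2) = 1/8;  -(1/16)·log₂(1/8) = 0.1875
  (X=0,Y=1): P(Y|X) = (1/8)/(1/2) = 1/4;  -(1/8)·log₂(1/4) = 0.2500
  (X=0,Y=2): P(Y|X) = (5/16)/(1/2) = 5/8;  -(5/16)·log₂(5/8) = 0.2119
  (X=1,Y=0): P(Y|X) = (3/16)/(1/2) = 3/8;  -(3/16)·log₂(3/8) = 0.2653
  (X=1,Y=1): P(Y|X) = (3/16)/(1/2) = 3/8;  -(3/16)·log₂(3/8) = 0.2653
  (X=1,Y=2): P(Y|X) = (1/8)/(1/2) = 1/4;  -(1/8)·log₂(1/4) = 0.2500
H(Y|X) = 0.1875 + 0.2500 + 0.2119 + 0.2653 + 0.2653 + 0.2500
  = 1.4300 bits
H(X) + H(Y|X) = 1.0000 + 1.4300 = 2.4300 bits

Both sides equal 2.4300 bits, so the chain rule holds ✓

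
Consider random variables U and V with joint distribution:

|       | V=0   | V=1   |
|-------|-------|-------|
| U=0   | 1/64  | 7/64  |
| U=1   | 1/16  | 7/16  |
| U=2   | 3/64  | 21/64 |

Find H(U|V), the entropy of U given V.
Marginal P(V) (column sums):
  P(V=0) = 1/64 + 1/16 + 3/64 = 1/8
  P(V=1) = 7/64 + 7/16 + 21/64 = 7/8

H(U|V) = -Σ P(U,V)·log₂ P(U|V), where P(U|V) = P(U,V) / P(V)
  (U=0,V=0): P(U|V) = (1/64)/(1/8) = 1/8;  -(1/64)·log₂(1/8) = 0.0469
  (U=0,V=1): P(U|V) = (7/64)/(7/8) = 1/8;  -(7/64)·log₂(1/8) = 0.3281
  (U=1,V=0): P(U|V) = (1/16)/(1/8) = 1/2;  -(1/16)·log₂(1/2) = 0.0625
  (U=1,V=1): P(U|V) = (7/16)/(7/8) = 1/2;  -(7/16)·log₂(1/2) = 0.4375
  (U=2,V=0): P(U|V) = (3/64)/(1/8) = 3/8;  -(3/64)·log₂(3/8) = 0.0663
  (U=2,V=1): P(U|V) = (21/64)/(7/8) = 3/8;  -(21/64)·log₂(3/8) = 0.4643
H(U|V) = 0.0469 + 0.3281 + 0.0625 + 0.4375 + 0.0663 + 0.4643
  = 1.4056 bits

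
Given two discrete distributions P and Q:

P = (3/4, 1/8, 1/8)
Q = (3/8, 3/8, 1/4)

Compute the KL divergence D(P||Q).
D(P||Q) = Σ P(i) log₂(P(i)/Q(i))
  i=0: (3/4) × log₂((3/4)/(3/8)) = (3/4) × log₂(2) = 0.7500
  i=1: (1/8) × log₂((1/8)/(3/8)) = (1/8) × log₂(1/3) = -0.1981
  i=2: (1/8) × log₂((1/8)/(1/4)) = (1/8) × log₂(1/2) = -0.1250
D(P||Q) = 0.7500 - 0.1981 - 0.1250
  = 0.4269 bits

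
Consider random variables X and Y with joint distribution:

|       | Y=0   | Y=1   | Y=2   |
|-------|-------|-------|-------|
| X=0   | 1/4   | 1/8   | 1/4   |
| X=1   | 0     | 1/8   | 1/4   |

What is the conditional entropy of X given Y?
Marginal P(Y) (column sums):
  P(Y=0) = 1/4 + 0 = 1/4
  P(Y=1) = 1/8 + 1/8 = 1/4
  P(Y=2) = 1/4 + 1/4 = 1/2

H(X|Y) = -Σ P(X,Y)·log₂ P(X|Y), where P(X|Y) = P(X,Y) / P(Y)
  (cells with P(X,Y) = 0 contribute 0)
  (X=0,Y=0): P(X|Y) = (1/4)/(1/4) = 1;  -(1/4)·log₂(1) = 0.0000
  (X=0,Y=1): P(X|Y) = (1/8)/(1/4) = 1/2;  -(1/8)·log₂(1/2) = 0.1250
  (X=0,Y=2): P(X|Y) = (1/4)/(1/2) = 1/2;  -(1/4)·log₂(1/2) = 0.2500
  (X=1,Y=1): P(X|Y) = (1/8)/(1/4) = 1/2;  -(1/8)·log₂(1/2) = 0.1250
  (X=1,Y=2): P(X|Y) = (1/4)/(1/2) = 1/2;  -(1/4)·log₂(1/2) = 0.2500
H(X|Y) = 0.0000 + 0.1250 + 0.2500 + 0.1250 + 0.2500
  = 0.7500 bits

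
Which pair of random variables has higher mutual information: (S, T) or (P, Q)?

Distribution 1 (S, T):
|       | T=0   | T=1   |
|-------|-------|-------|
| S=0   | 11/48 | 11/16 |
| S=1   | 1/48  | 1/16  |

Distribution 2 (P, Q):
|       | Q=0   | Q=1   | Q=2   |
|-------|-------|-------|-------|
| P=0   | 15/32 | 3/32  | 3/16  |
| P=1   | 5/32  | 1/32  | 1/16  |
Distribution 1 (S, T):
Marginal P(S) (row sums):
  P(S=0) = 11/48 + 11/16 = 11/12
  P(S=1) = 1/48 + 1/16 = 1/12
Marginal P(T) (column sums):
  P(T=0) = 11/48 + 1/48 = 1/4
  P(T=1) = 11/16 + 1/16 = 3/4

H(S) = -[(11/12)·log₂(11/12) + (1/12)·log₂(1/12)]
  = 0.1151 + 0.2987
  = 0.4138 bits
H(T) = -[(1/4)·log₂(1/4) + (3/4)·log₂(3/4)]
  = 0.5000 + 0.3113
  = 0.8113 bits
H(S,T) = -[(11/48)·log₂(11/48) + (11/16)·log₂(11/16) + (1/48)·log₂(1/48) + (1/16)·log₂(1/16)]
  = 0.4871 + 0.3716 + 0.1164 + 0.2500
  = 1.2251 bits

I(S;T) = H(S) + H(T) - H(S,T)
  = 0.4138 + 0.8113 - 1.2251
  = 0.0000 bits

Distribution 2 (P, Q):
Marginal P(P) (row sums):
  P(P=0) = 15/32 + 3/32 + 3/16 = 3/4
  P(P=1) = 5/32 + 1/32 + 1/16 = 1/4
Marginal P(Q) (column sums):
  P(Q=0) = 15/32 + 5/32 = 5/8
  P(Q=1) = 3/32 + 1/32 = 1/8
  P(Q=2) = 3/16 + 1/16 = 1/4

H(P) = -[(3/4)·log₂(3/4) + (1/4)·log₂(1/4)]
  = 0.3113 + 0.5000
  = 0.8113 bits
H(Q) = -[(5/8)·log₂(5/8) + (1/8)·log₂(1/8) + (1/4)·log₂(1/4)]
  = 0.4238 + 0.3750 + 0.5000
  = 1.2988 bits
H(P,Q) = -[(15/32)·log₂(15/32) + (3/32)·log₂(3/32) + (3/16)·log₂(3/16) + (5/32)·log₂(5/32) + (1/32)·log₂(1/32) + (1/16)·log₂(1/16)]
  = 0.5124 + 0.3202 + 0.4528 + 0.4184 + 0.1563 + 0.2500
  = 2.1101 bits

I(P;Q) = H(P) + H(Q) - H(P,Q)
  = 0.8113 + 1.2988 - 2.1101
  = 0.0000 bits

Both joint tables factor as the product of their marginals, so I(S;T) = I(P;Q) = 0 bits: neither is larger (both pairs are independent).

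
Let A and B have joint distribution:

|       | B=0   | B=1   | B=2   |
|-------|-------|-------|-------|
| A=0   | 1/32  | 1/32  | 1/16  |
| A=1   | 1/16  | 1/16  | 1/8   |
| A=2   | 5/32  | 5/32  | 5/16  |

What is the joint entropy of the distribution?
H(A,B) = -Σ P(A,B) log₂ P(A,B), summed over the non-zero cells:
H(A,B) = -[(1/32)·log₂(1/32) + (1/32)·log₂(1/32) + (1/16)·log₂(1/16) + (1/16)·log₂(1/16) + (1/16)·log₂(1/16) + (1/8)·log₂(1/8) + (5/32)·log₂(5/32) + (5/32)·log₂(5/32) + (5/16)·log₂(5/16)]
  = 0.1563 + 0.1563 + 0.2500 + 0.2500 + 0.2500 + 0.3750 + 0.4184 + 0.4184 + 0.5244
  = 2.7988 bits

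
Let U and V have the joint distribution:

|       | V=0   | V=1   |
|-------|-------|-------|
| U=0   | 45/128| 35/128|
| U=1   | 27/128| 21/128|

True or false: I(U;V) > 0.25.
Marginal P(U) (row sums):
  P(U=0) = 45/128 + 35/128 = 5/8
  P(U=1) = 27/128 + 21/128 = 3/8
Marginal P(V) (column sums):
  P(V=0) = 45/128 + 27/128 = 9/16
  P(V=1) = 35/128 + 21/128 = 7/16

H(U) = -[(5/8)·log₂(5/8) + (3/8)·log₂(3/8)]
  = 0.4238 + 0.5306
  = 0.9544 bits
H(V) = -[(9/16)·log₂(9/16) + (7/16)·log₂(7/16)]
  = 0.4669 + 0.5218
  = 0.9887 bits
H(U,V) = -[(45/128)·log₂(45/128) + (35/128)·log₂(35/128) + (27/128)·log₂(27/128) + (21/128)·log₂(21/128)]
  = 0.5302 + 0.5115 + 0.4736 + 0.4278
  = 1.9431 bits

I(U;V) = H(U) + H(V) - H(U,V)
  = 0.9544 + 0.9887 - 1.9431
  = 0.0000 bits

False. I(U;V) = 0.0000 bits, which is ≤ 0.25 bits.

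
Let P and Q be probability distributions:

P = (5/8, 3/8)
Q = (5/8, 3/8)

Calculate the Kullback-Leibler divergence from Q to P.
D(P||Q) = Σ P(i) log₂(P(i)/Q(i))
  i=0: (5/8) × log₂((5/8)/(5/8)) = (5/8) × log₂(1) = 0.0000
  i=1: (3/8) × log₂((3/8)/(3/8)) = (3/8) × log₂(1) = 0.0000
D(P||Q) = 0.0000 + 0.0000
  = 0.0000 bits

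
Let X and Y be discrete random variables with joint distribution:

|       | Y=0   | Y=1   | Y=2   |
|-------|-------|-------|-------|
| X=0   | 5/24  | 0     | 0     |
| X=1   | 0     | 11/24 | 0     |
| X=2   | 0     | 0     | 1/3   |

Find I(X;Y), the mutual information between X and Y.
Marginal P(X) (row sums):
  P(X=0) = 5/24 + 0 + 0 = 5/24
  P(X=1) = 0 + 11/24 + 0 = 11/24
  P(X=2) = 0 + 0 + 1/3 = 1/3
Marginal P(Y) (column sums):
  P(Y=0) = 5/24 + 0 + 0 = 5/24
  P(Y=1) = 0 + 11/24 + 0 = 11/24
  P(Y=2) = 0 + 0 + 1/3 = 1/3

H(X) = -[(5/24)·log₂(5/24) + (11/24)·log₂(11/24) + (1/3)·log₂(1/3)]
  = 0.4715 + 0.5159 + 0.5283
  = 1.5157 bits
H(Y) = -[(5/24)·log₂(5/24) + (11/24)·log₂(11/24) + (1/3)·log₂(1/3)]
  = 0.4715 + 0.5159 + 0.5283
  = 1.5157 bits
H(X,Y) = -[(5/24)·log₂(5/24) + (11/24)·log₂(11/24) + (1/3)·log₂(1/3)]
  = 0.4715 + 0.5159 + 0.5283
  = 1.5157 bits

I(X;Y) = H(X) + H(Y) - H(X,Y)
  = 1.5157 + 1.5157 - 1.5157
  = 1.5157 bits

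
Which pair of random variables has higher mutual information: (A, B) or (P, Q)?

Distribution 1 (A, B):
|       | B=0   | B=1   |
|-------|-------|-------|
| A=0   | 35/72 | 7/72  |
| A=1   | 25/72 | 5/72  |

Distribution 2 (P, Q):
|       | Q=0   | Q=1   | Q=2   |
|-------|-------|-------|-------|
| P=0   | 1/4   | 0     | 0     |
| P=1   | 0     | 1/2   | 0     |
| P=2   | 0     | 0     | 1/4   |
Distribution 1 (A, B):
Marginal P(A) (row sums):
  P(A=0) = 35/72 + 7/72 = 7/12
  P(A=1) = 25/72 + 5/72 = 5/12
Marginal P(B) (column sums):
  P(B=0) = 35/72 + 25/72 = 5/6
  P(B=1) = 7/72 + 5/72 = 1/6

H(A) = -[(7/12)·log₂(7/12) + (5/12)·log₂(5/12)]
  = 0.4536 + 0.5263
  = 0.9799 bits
H(B) = -[(5/6)·log₂(5/6) + (1/6)·log₂(1/6)]
  = 0.2192 + 0.4308
  = 0.6500 bits
H(A,B) = -[(35/72)·log₂(35/72) + (7/72)·log₂(7/72) + (25/72)·log₂(25/72) + (5/72)·log₂(5/72)]
  = 0.5059 + 0.3269 + 0.5299 + 0.2672
  = 1.6299 bits

I(A;B) = H(A) + H(B) - H(A,B)
  = 0.9799 + 0.6500 - 1.6299
  = 0.0000 bits

Distribution 2 (P, Q):
Marginal P(P) (row sums):
  P(P=0) = 1/4 + 0 + 0 = 1/4
  P(P=1) = 0 + 1/2 + 0 = 1/2
  P(P=2) = 0 + 0 + 1/4 = 1/4
Marginal P(Q) (column sums):
  P(Q=0) = 1/4 + 0 + 0 = 1/4
  P(Q=1) = 0 + 1/2 + 0 = 1/2
  P(Q=2) = 0 + 0 + 1/4 = 1/4

H(P) = -[(1/4)·log₂(1/4) + (1/2)·log₂(1/2) + (1/4)·log₂(1/4)]
  = 0.5000 + 0.5000 + 0.5000
  = 1.5000 bits
H(Q) = -[(1/4)·log₂(1/4) + (1/2)·log₂(1/2) + (1/4)·log₂(1/4)]
  = 0.5000 + 0.5000 + 0.5000
  = 1.5000 bits
H(P,Q) = -[(1/4)·log₂(1/4) + (1/2)·log₂(1/2) + (1/4)·log₂(1/4)]
  = 0.5000 + 0.5000 + 0.5000
  = 1.5000 bits

I(P;Q) = H(P) + H(Q) - H(P,Q)
  = 1.5000 + 1.5000 - 1.5000
  = 1.5000 bits

I(P;Q) = 1.5000 bits > I(A;B) = 0.0000 bits, so (P, Q) has the higher mutual information (stronger dependence).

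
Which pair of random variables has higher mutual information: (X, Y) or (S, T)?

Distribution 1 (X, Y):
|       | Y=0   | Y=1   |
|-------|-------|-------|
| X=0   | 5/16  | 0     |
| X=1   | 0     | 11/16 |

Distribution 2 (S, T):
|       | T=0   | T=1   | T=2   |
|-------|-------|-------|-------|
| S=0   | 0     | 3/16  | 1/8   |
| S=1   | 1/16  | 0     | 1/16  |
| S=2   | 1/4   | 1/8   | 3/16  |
Distribution 1 (X, Y):
Marginal P(X) (row sums):
  P(X=0) = 5/16 + 0 = 5/16
  P(X=1) = 0 + 11/16 = 11/16
Marginal P(Y) (column sums):
  P(Y=0) = 5/16 + 0 = 5/16
  P(Y=1) = 0 + 11/16 = 11/16

H(X) = -[(5/16)·log₂(5/16) + (11/16)·log₂(11/16)]
  = 0.5244 + 0.3716
  = 0.8960 bits
H(Y) = -[(5/16)·log₂(5/16) + (11/16)·log₂(11/16)]
  = 0.5244 + 0.3716
  = 0.8960 bits
H(X,Y) = -[(5/16)·log₂(5/16) + (11/16)·log₂(11/16)]
  = 0.5244 + 0.3716
  = 0.8960 bits

I(X;Y) = H(X) + H(Y) - H(X,Y)
  = 0.8960 + 0.8960 - 0.8960
  = 0.8960 bits

Distribution 2 (S, T):
Marginal P(S) (row sums):
  P(S=0) = 0 + 3/16 + 1/8 = 5/16
  P(S=1) = 1/16 + 0 + 1/16 = 1/8
  P(S=2) = 1/4 + 1/8 + 3/16 = 9/16
Marginal P(T) (column sums):
  P(T=0) = 0 + 1/16 + 1/4 = 5/16
  P(T=1) = 3/16 + 0 + 1/8 = 5/16
  P(T=2) = 1/8 + 1/16 + 3/16 = 3/8

H(S) = -[(5/16)·log₂(5/16) + (1/8)·log₂(1/8) + (9/16)·log₂(9/16)]
  = 0.5244 + 0.3750 + 0.4669
  = 1.3663 bits
H(T) = -[(5/16)·log₂(5/16) + (5/16)·log₂(5/16) + (3/8)·log₂(3/8)]
  = 0.5244 + 0.5244 + 0.5306
  = 1.5794 bits
H(S,T) = -[(3/16)·log₂(3/16) + (1/8)·log₂(1/8) + (1/16)·log₂(1/16) + (1/16)·log₂(1/16) + (1/4)·log₂(1/4) + (1/8)·log₂(1/8) + (3/16)·log₂(3/16)]
  = 0.4528 + 0.3750 + 0.2500 + 0.2500 + 0.5000 + 0.3750 + 0.4528
  = 2.6556 bits

I(S;T) = H(S) + H(T) - H(S,T)
  = 1.3663 + 1.5794 - 2.6556
  = 0.2901 bits

I(X;Y) = 0.8960 bits > I(S;T) = 0.2901 bits, so (X, Y) has the higher mutual information (stronger dependence).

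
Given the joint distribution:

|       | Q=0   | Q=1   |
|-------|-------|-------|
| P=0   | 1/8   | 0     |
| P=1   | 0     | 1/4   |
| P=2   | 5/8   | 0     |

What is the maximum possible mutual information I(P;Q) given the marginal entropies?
The upper bound on mutual information is I(P;Q) ≤ min(H(P), H(Q)).

Marginal P(P) (row sums):
  P(P=0) = 1/8 + 0 = 1/8
  P(P=1) = 0 + 1/4 = 1/4
  P(P=2) = 5/8 + 0 = 5/8
Marginal P(Q) (column sums):
  P(Q=0) = 1/8 + 0 + 5/8 = 3/4
  P(Q=1) = 0 + 1/4 + 0 = 1/4

H(P) = -[(1/8)·log₂(1/8) + (1/4)·log₂(1/4) + (5/8)·log₂(5/8)]
  = 0.3750 + 0.5000 + 0.4238
  = 1.2988 bits
H(Q) = -[(3/4)·log₂(3/4) + (1/4)·log₂(1/4)]
  = 0.3113 + 0.5000
  = 0.8113 bits

Maximum possible I(P;Q) = min(1.2988, 0.8113) = 0.8113 bits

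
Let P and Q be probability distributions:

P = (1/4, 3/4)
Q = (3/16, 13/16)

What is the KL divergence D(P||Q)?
D(P||Q) = Σ P(i) log₂(P(i)/Q(i))
  i=0: (1/4) × log₂((1/4)/(3/16)) = (1/4) × log₂(4/3) = 0.1038
  i=1: (3/4) × log₂((3/4)/(13/16)) = (3/4) × log₂(12/13) = -0.0866
D(P||Q) = 0.1038 - 0.0866
  = 0.0172 bits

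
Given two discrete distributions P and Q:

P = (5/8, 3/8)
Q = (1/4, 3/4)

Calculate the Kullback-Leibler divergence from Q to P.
D(P||Q) = Σ P(i) log₂(P(i)/Q(i))
  i=0: (5/8) × log₂((5/8)/(1/4)) = (5/8) × log₂(5/2) = 0.8262
  i=1: (3/8) × log₂((3/8)/(3/4)) = (3/8) × log₂(1/2) = -0.3750
D(P||Q) = 0.8262 - 0.3750
  = 0.4512 bits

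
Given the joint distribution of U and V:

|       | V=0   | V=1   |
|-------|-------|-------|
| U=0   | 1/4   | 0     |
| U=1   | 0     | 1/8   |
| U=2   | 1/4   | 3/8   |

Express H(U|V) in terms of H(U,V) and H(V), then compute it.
H(U|V) = H(U,V) - H(V)

Marginal P(V) (column sums):
  P(V=0) = 1/4 + 0 + 1/4 = 1/2
  P(V=1) = 0 + 1/8 + 3/8 = 1/2

H(U,V) = -[(1/4)·log₂(1/4) + (1/8)·log₂(1/8) + (1/4)·log₂(1/4) + (3/8)·log₂(3/8)]
  = 0.5000 + 0.3750 + 0.5000 + 0.5306
  = 1.9056 bits
H(V) = -[(1/2)·log₂(1/2) + (1/2)·log₂(1/2)]
  = 0.5000 + 0.5000
  = 1.0000 bits

H(U|V) = 1.9056 - 1.0000 = 0.9056 bits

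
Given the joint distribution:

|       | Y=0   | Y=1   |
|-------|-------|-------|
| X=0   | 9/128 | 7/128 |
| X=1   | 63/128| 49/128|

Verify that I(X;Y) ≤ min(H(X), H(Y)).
Marginal P(X) (row sums):
  P(X=0) = 9/128 + 7/128 = 1/8
  P(X=1) = 63/128 + 49/128 = 7/8
Marginal P(Y) (column sums):
  P(Y=0) = 9/128 + 63/128 = 9/16
  P(Y=1) = 7/128 + 49/128 = 7/16

H(X) = -[(1/8)·log₂(1/8) + (7/8)·log₂(7/8)]
  = 0.3750 + 0.1686
  = 0.5436 bits
H(Y) = -[(9/16)·log₂(9/16) + (7/16)·log₂(7/16)]
  = 0.4669 + 0.5218
  = 0.9887 bits
H(X,Y) = -[(9/128)·log₂(9/128) + (7/128)·log₂(7/128) + (63/128)·log₂(63/128) + (49/128)·log₂(49/128)]
  = 0.2693 + 0.2293 + 0.5034 + 0.5303
  = 1.5323 bits

I(X;Y) = H(X) + H(Y) - H(X,Y)
  = 0.5436 + 0.9887 - 1.5323
  = 0.0000 bits

min(H(X), H(Y)) = min(0.5436, 0.9887) = 0.5436 bits
Since 0.0000 ≤ 0.5436, the bound is satisfied ✓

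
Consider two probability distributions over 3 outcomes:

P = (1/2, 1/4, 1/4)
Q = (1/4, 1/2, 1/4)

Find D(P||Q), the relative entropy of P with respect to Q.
D(P||Q) = Σ P(i) log₂(P(i)/Q(i))
  i=0: (1/2) × log₂((1/2)/(1/4)) = (1/2) × log₂(2) = 0.5000
  i=1: (1/4) × log₂((1/4)/(1/2)) = (1/4) × log₂(1/2) = -0.2500
  i=2: (1/4) × log₂((1/4)/(1/4)) = (1/4) × log₂(1) = 0.0000
D(P||Q) = 0.5000 - 0.2500 + 0.0000
  = 0.2500 bits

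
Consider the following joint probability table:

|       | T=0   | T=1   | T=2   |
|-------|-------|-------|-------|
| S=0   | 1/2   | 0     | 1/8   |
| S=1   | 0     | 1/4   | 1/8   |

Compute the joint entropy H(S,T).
H(S,T) = -Σ P(S,T) log₂ P(S,T), summed over the non-zero cells:
H(S,T) = -[(1/2)·log₂(1/2) + (1/8)·log₂(1/8) + (1/4)·log₂(1/4) + (1/8)·log₂(1/8)]
  = 0.5000 + 0.3750 + 0.5000 + 0.3750
  = 1.7500 bits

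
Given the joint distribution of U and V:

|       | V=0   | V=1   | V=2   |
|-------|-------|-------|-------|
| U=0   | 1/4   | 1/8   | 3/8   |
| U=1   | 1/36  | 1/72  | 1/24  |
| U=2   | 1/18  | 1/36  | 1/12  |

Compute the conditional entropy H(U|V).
Marginal P(V) (column sums):
  P(V=0) = 1/4 + 1/36 + 1/18 = 1/3
  P(V=1) = 1/8 + 1/72 + 1/36 = 1/6
  P(V=2) = 3/8 + 1/24 + 1/12 = 1/2

H(U|V) = -Σ P(U,V)·log₂ P(U|V), where P(U|V) = P(U,V) / P(V)
  (U=0,V=0): P(U|V) = (1/4)/(1/3) = 3/4;  -(1/4)·log₂(3/4) = 0.1038
  (U=0,V=1): P(U|V) = (1/8)/(1/6) = 3/4;  -(1/8)·log₂(3/4) = 0.0519
  (U=0,V=2): P(U|V) = (3/8)/(1/2) = 3/4;  -(3/8)·log₂(3/4) = 0.1556
  (U=1,V=0): P(U|V) = (1/36)/(1/3) = 1/12;  -(1/36)·log₂(1/12) = 0.0996
  (U=1,V=1): P(U|V) = (1/72)/(1/6) = 1/12;  -(1/72)·log₂(1/12) = 0.0498
  (U=1,V=2): P(U|V) = (1/24)/(1/2) = 1/12;  -(1/24)·log₂(1/12) = 0.1494
  (U=2,V=0): P(U|V) = (1/18)/(1/3) = 1/6;  -(1/18)·log₂(1/6) = 0.1436
  (U=2,V=1): P(U|V) = (1/36)/(1/6) = 1/6;  -(1/36)·log₂(1/6) = 0.0718
  (U=2,V=2): P(U|V) = (1/12)/(1/2) = 1/6;  -(1/12)·log₂(1/6) = 0.2154
H(U|V) = 0.1038 + 0.0519 + 0.1556 + 0.0996 + 0.0498 + 0.1494 + 0.1436 + 0.0718 + 0.2154
  = 1.0409 bits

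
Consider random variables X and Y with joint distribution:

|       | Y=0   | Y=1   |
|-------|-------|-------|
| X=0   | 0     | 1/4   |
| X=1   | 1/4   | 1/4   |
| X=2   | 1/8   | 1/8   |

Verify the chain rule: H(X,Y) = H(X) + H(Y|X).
Left side:
H(X,Y) = -[(1/4)·log₂(1/4) + (1/4)·log₂(1/4) + (1/4)·log₂(1/4) + (1/8)·log₂(1/8) + (1/8)·log₂(1/8)]
  = 0.5000 + 0.5000 + 0.5000 + 0.3750 + 0.3750
  = 2.2500 bits

Right side:
Marginal P(X) (row sums):
  P(X=0) = 0 + 1/4 = 1/4
  P(X=1) = 1/4 + 1/4 = 1/2
  P(X=2) = 1/8 + 1/8 = 1/4
H(X) = -[(1/4)·log₂(1/4) + (1/2)·log₂(1/2) + (1/4)·log₂(1/4)]
  = 0.5000 + 0.5000 + 0.5000
  = 1.5000 bits
H(Y|X) = -Σ P(X,Y)·log₂ P(Y|X), where P(Y|X) = P(X,Y) / P(X)
  (cells with P(X,Y) = 0 contribute 0)
  (X=0,Y=1): P(Y|X) = (1/4)/(1/4) = 1;  -(1/4)·log₂(1) = 0.0000
  (X=1,Y=0): P(Y|X) = (1/4)/(1/2) = 1/2;  -(1/4)·log₂(1/2) = 0.2500
  (X=1,Y=1): P(Y|X) = (1/4)/(1/2) = 1/2;  -(1/4)·log₂(1/2) = 0.2500
  (X=2,Y=0): P(Y|X) = (1/8)/(1/4) = 1/2;  -(1/8)·log₂(1/2) = 0.1250
  (X=2,Y=1): P(Y|X) = (1/8)/(1/4) = 1/2;  -(1/8)·log₂(1/2) = 0.1250
H(Y|X) = 0.0000 + 0.2500 + 0.2500 + 0.1250 + 0.1250
  = 0.7500 bits
H(X) + H(Y|X) = 1.5000 + 0.7500 = 2.2500 bits

Both sides equal 2.2500 bits, so the chain rule holds ✓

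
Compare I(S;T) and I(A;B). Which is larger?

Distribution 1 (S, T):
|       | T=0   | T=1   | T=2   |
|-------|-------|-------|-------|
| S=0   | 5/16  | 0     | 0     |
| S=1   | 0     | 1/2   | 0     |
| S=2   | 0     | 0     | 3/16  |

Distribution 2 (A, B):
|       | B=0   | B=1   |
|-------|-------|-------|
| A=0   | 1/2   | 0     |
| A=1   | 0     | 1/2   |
Distribution 1 (S, T):
Marginal P(S) (row sums):
  P(S=0) = 5/16 + 0 + 0 = 5/16
  P(S=1) = 0 + 1/2 + 0 = 1/2
  P(S=2) = 0 + 0 + 3/16 = 3/16
Marginal P(T) (column sums):
  P(T=0) = 5/16 + 0 + 0 = 5/16
  P(T=1) = 0 + 1/2 + 0 = 1/2
  P(T=2) = 0 + 0 + 3/16 = 3/16

H(S) = -[(5/16)·log₂(5/16) + (1/2)·log₂(1/2) + (3/16)·log₂(3/16)]
  = 0.5244 + 0.5000 + 0.4528
  = 1.4772 bits
H(T) = -[(5/16)·log₂(5/16) + (1/2)·log₂(1/2) + (3/16)·log₂(3/16)]
  = 0.5244 + 0.5000 + 0.4528
  = 1.4772 bits
H(S,T) = -[(5/16)·log₂(5/16) + (1/2)·log₂(1/2) + (3/16)·log₂(3/16)]
  = 0.5244 + 0.5000 + 0.4528
  = 1.4772 bits

I(S;T) = H(S) + H(T) - H(S,T)
  = 1.4772 + 1.4772 - 1.4772
  = 1.4772 bits

Distribution 2 (A, B):
Marginal P(A) (row sums):
  P(A=0) = 1/2 + 0 = 1/2
  P(A=1) = 0 + 1/2 = 1/2
Marginal P(B) (column sums):
  P(B=0) = 1/2 + 0 = 1/2
  P(B=1) = 0 + 1/2 = 1/2

H(A) = -[(1/2)·log₂(1/2) + (1/2)·log₂(1/2)]
  = 0.5000 + 0.5000
  = 1.0000 bits
H(B) = -[(1/2)·log₂(1/2) + (1/2)·log₂(1/2)]
  = 0.5000 + 0.5000
  = 1.0000 bits
H(A,B) = -[(1/2)·log₂(1/2) + (1/2)·log₂(1/2)]
  = 0.5000 + 0.5000
  = 1.0000 bits

I(A;B) = H(A) + H(B) - H(A,B)
  = 1.0000 + 1.0000 - 1.0000
  = 1.0000 bits

I(S;T) = 1.4772 bits > I(A;B) = 1.0000 bits, so (S, T) has the higher mutual information (stronger dependence).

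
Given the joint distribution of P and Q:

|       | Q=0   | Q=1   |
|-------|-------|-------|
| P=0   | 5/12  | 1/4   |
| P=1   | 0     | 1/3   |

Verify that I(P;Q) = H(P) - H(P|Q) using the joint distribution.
Left side, from I(P;Q) = H(P) + H(Q) - H(P,Q):
Marginal P(P) (row sums):
  P(P=0) = 5/12 + 1/4 = 2/3
  P(P=1) = 0 + 1/3 = 1/3
Marginal P(Q) (column sums):
  P(Q=0) = 5/12 + 0 = 5/12
  P(Q=1) = 1/4 + 1/3 = 7/12

H(P) = -[(2/3)·log₂(2/3) + (1/3)·log₂(1/3)]
  = 0.3900 + 0.5283
  = 0.9183 bits
H(Q) = -[(5/12)·log₂(5/12) + (7/12)·log₂(7/12)]
  = 0.5263 + 0.4536
  = 0.9799 bits
H(P,Q) = -[(5/12)·log₂(5/12) + (1/4)·log₂(1/4) + (1/3)·log₂(1/3)]
  = 0.5263 + 0.5000 + 0.5283
  = 1.5546 bits

I(P;Q) = H(P) + H(Q) - H(P,Q)
  = 0.9183 + 0.9799 - 1.5546
  = 0.3436 bits

Right side, with H(P|Q) computed directly from the conditional probabilities:
H(P|Q) = -Σ P(P,Q)·log₂ P(P|Q), where P(P|Q) = P(P,Q) / P(Q)
  (cells with P(P,Q) = 0 contribute 0)
  (P=0,Q=0): P(P|Q) = (5/12)/(5/12) = 1;  -(5/12)·log₂(1) = 0.0000
  (P=0,Q=1): P(P|Q) = (1/4)/(7/12) = 3/7;  -(1/4)·log₂(3/7) = 0.3056
  (P=1,Q=1): P(P|Q) = (1/3)/(7/12) = 4/7;  -(1/3)·log₂(4/7) = 0.2691
H(P|Q) = 0.0000 + 0.3056 + 0.2691
  = 0.5747 bits
H(P) - H(P|Q) = 0.9183 - 0.5747 = 0.3436 bits

Both sides equal 0.3436 bits, so I(P;Q) = H(P) - H(P|Q) ✓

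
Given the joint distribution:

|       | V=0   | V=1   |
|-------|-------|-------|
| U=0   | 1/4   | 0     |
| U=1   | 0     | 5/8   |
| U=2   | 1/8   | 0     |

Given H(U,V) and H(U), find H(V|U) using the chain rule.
From the chain rule: H(U,V) = H(U) + H(V|U)
Therefore: H(V|U) = H(U,V) - H(U)

H(U,V) = -[(1/4)·log₂(1/4) + (5/8)·log₂(5/8) + (1/8)·log₂(1/8)]
  = 0.5000 + 0.4238 + 0.3750
  = 1.2988 bits
Marginal P(U) (row sums):
  P(U=0) = 1/4 + 0 = 1/4
  P(U=1) = 0 + 5/8 = 5/8
  P(U=2) = 1/8 + 0 = 1/8
H(U) = -[(1/4)·log₂(1/4) + (5/8)·log₂(5/8) + (1/8)·log₂(1/8)]
  = 0.5000 + 0.4238 + 0.3750
  = 1.2988 bits

H(V|U) = 1.2988 - 1.2988 = 0.0000 bits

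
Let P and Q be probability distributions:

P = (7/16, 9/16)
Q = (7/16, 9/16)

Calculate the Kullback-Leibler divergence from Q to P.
D(P||Q) = Σ P(i) log₂(P(i)/Q(i))
  i=0: (7/16) × log₂((7/16)/(7/16)) = (7/16) × log₂(1) = 0.0000
  i=1: (9/16) × log₂((9/16)/(9/16)) = (9/16) × log₂(1) = 0.0000
D(P||Q) = 0.0000 + 0.0000
  = 0.0000 bits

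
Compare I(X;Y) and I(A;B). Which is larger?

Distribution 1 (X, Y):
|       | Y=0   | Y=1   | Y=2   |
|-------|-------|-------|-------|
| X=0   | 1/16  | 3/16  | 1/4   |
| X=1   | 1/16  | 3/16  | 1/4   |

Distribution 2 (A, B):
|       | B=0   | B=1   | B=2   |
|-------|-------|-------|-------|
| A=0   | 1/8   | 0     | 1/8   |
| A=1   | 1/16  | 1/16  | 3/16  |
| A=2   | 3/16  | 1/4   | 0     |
Distribution 1 (X, Y):
Marginal P(X) (row sums):
  P(X=0) = 1/16 + 3/16 + 1/4 = 1/2
  P(X=1) = 1/16 + 3/16 + 1/4 = 1/2
Marginal P(Y) (column sums):
  P(Y=0) = 1/16 + 1/16 = 1/8
  P(Y=1) = 3/16 + 3/16 = 3/8
  P(Y=2) = 1/4 + 1/4 = 1/2

H(X) = -[(1/2)·log₂(1/2) + (1/2)·log₂(1/2)]
  = 0.5000 + 0.5000
  = 1.0000 bits
H(Y) = -[(1/8)·log₂(1/8) + (3/8)·log₂(3/8) + (1/2)·log₂(1/2)]
  = 0.3750 + 0.5306 + 0.5000
  = 1.4056 bits
H(X,Y) = -[(1/16)·log₂(1/16) + (3/16)·log₂(3/16) + (1/4)·log₂(1/4) + (1/16)·log₂(1/16) + (3/16)·log₂(3/16) + (1/4)·log₂(1/4)]
  = 0.2500 + 0.4528 + 0.5000 + 0.2500 + 0.4528 + 0.5000
  = 2.4056 bits

I(X;Y) = H(X) + H(Y) - H(X,Y)
  = 1.0000 + 1.4056 - 2.4056
  = 0.0000 bits

Distribution 2 (A, B):
Marginal P(A) (row sums):
  P(A=0) = 1/8 + 0 + 1/8 = 1/4
  P(A=1) = 1/16 + 1/16 + 3/16 = 5/16
  P(A=2) = 3/16 + 1/4 + 0 = 7/16
Marginal P(B) (column sums):
  P(B=0) = 1/8 + 1/16 + 3/16 = 3/8
  P(B=1) = 0 + 1/16 + 1/4 = 5/16
  P(B=2) = 1/8 + 3/16 + 0 = 5/16

H(A) = -[(1/4)·log₂(1/4) + (5/16)·log₂(5/16) + (7/16)·log₂(7/16)]
  = 0.5000 + 0.5244 + 0.5218
  = 1.5462 bits
H(B) = -[(3/8)·log₂(3/8) + (5/16)·log₂(5/16) + (5/16)·log₂(5/16)]
  = 0.5306 + 0.5244 + 0.5244
  = 1.5794 bits
H(A,B) = -[(1/8)·log₂(1/8) + (1/8)·log₂(1/8) + (1/16)·log₂(1/16) + (1/16)·log₂(1/16) + (3/16)·log₂(3/16) + (3/16)·log₂(3/16) + (1/4)·log₂(1/4)]
  = 0.3750 + 0.3750 + 0.2500 + 0.2500 + 0.4528 + 0.4528 + 0.5000
  = 2.6556 bits

I(A;B) = H(A) + H(B) - H(A,B)
  = 1.5462 + 1.5794 - 2.6556
  = 0.4700 bits

I(A;B) = 0.4700 bits > I(X;Y) = 0.0000 bits, so (A, B) has the higher mutual information (stronger dependence).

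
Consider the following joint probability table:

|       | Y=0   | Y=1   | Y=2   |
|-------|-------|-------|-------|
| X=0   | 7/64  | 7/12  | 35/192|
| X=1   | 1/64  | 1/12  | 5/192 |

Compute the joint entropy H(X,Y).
H(X,Y) = -Σ P(X,Y) log₂ P(X,Y), summed over the non-zero cells:
H(X,Y) = -[(7/64)·log₂(7/64) + (7/12)·log₂(7/12) + (35/192)·log₂(35/192) + (1/64)·log₂(1/64) + (1/12)·log₂(1/12) + (5/192)·log₂(5/192)]
  = 0.3492 + 0.4536 + 0.4476 + 0.0938 + 0.2987 + 0.1371
  = 1.7800 bits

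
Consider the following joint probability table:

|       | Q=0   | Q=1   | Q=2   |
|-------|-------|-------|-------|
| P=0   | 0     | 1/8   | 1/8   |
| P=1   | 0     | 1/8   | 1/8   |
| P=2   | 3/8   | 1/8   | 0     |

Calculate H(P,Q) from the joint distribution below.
H(P,Q) = -Σ P(P,Q) log₂ P(P,Q), summed over the non-zero cells:
H(P,Q) = -[(1/8)·log₂(1/8) + (1/8)·log₂(1/8) + (1/8)·log₂(1/8) + (1/8)·log₂(1/8) + (3/8)·log₂(3/8) + (1/8)·log₂(1/8)]
  = 0.3750 + 0.3750 + 0.3750 + 0.3750 + 0.5306 + 0.3750
  = 2.4056 bits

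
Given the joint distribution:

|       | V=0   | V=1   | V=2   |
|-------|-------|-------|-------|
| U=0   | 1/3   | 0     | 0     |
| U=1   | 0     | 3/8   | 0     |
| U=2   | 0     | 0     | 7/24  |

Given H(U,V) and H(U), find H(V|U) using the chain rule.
From the chain rule: H(U,V) = H(U) + H(V|U)
Therefore: H(V|U) = H(U,V) - H(U)

H(U,V) = -[(1/3)·log₂(1/3) + (3/8)·log₂(3/8) + (7/24)·log₂(7/24)]
  = 0.5283 + 0.5306 + 0.5185
  = 1.5774 bits
Marginal P(U) (row sums):
  P(U=0) = 1/3 + 0 + 0 = 1/3
  P(U=1) = 0 + 3/8 + 0 = 3/8
  P(U=2) = 0 + 0 + 7/24 = 7/24
H(U) = -[(1/3)·log₂(1/3) + (3/8)·log₂(3/8) + (7/24)·log₂(7/24)]
  = 0.5283 + 0.5306 + 0.5185
  = 1.5774 bits

H(V|U) = 1.5774 - 1.5774 = 0.0000 bits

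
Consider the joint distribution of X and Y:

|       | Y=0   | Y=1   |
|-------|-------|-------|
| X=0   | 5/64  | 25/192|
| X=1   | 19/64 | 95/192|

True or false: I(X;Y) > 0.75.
Marginal P(X) (row sums):
  P(X=0) = 5/64 + 25/192 = 5/24
  P(X=1) = 19/64 + 95/192 = 19/24
Marginal P(Y) (column sums):
  P(Y=0) = 5/64 + 19/64 = 3/8
  P(Y=1) = 25/192 + 95/192 = 5/8

H(X) = -[(5/24)·log₂(5/24) + (19/24)·log₂(19/24)]
  = 0.4715 + 0.2668
  = 0.7383 bits
H(Y) = -[(3/8)·log₂(3/8) + (5/8)·log₂(5/8)]
  = 0.5306 + 0.4238
  = 0.9544 bits
H(X,Y) = -[(5/64)·log₂(5/64) + (25/192)·log₂(25/192) + (19/64)·log₂(19/64) + (95/192)·log₂(95/192)]
  = 0.2873 + 0.3830 + 0.5201 + 0.5023
  = 1.6927 bits

I(X;Y) = H(X) + H(Y) - H(X,Y)
  = 0.7383 + 0.9544 - 1.6927
  = 0.0000 bits

False. I(X;Y) = 0.0000 bits, which is ≤ 0.75 bits.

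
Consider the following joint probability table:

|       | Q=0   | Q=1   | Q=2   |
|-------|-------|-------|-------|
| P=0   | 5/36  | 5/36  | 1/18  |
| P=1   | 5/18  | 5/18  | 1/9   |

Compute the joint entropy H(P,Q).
H(P,Q) = -Σ P(P,Q) log₂ P(P,Q), summed over the non-zero cells:
H(P,Q) = -[(5/36)·log₂(5/36) + (5/36)·log₂(5/36) + (1/18)·log₂(1/18) + (5/18)·log₂(5/18) + (5/18)·log₂(5/18) + (1/9)·log₂(1/9)]
  = 0.3956 + 0.3956 + 0.2317 + 0.5133 + 0.5133 + 0.3522
  = 2.4017 bits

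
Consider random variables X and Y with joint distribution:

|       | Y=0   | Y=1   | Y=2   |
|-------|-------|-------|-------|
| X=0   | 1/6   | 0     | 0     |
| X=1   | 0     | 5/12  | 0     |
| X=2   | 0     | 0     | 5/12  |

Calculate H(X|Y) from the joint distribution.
Marginal P(Y) (column sums):
  P(Y=0) = 1/6 + 0 + 0 = 1/6
  P(Y=1) = 0 + 5/12 + 0 = 5/12
  P(Y=2) = 0 + 0 + 5/12 = 5/12

H(X|Y) = -Σ P(X,Y)·log₂ P(X|Y), where P(X|Y) = P(X,Y) / P(Y)
  (cells with P(X,Y) = 0 contribute 0)
  (X=0,Y=0): P(X|Y) = (1/6)/(1/6) = 1;  -(1/6)·log₂(1) = 0.0000
  (X=1,Y=1): P(X|Y) = (5/12)/(5/12) = 1;  -(5/12)·log₂(1) = 0.0000
  (X=2,Y=2): P(X|Y) = (5/12)/(5/12) = 1;  -(5/12)·log₂(1) = 0.0000
H(X|Y) = 0.0000 + 0.0000 + 0.0000
  = 0.0000 bits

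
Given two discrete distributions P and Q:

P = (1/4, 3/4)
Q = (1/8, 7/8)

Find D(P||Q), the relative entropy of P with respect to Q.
D(P||Q) = Σ P(i) log₂(P(i)/Q(i))
  i=0: (1/4) × log₂((1/4)/(1/8)) = (1/4) × log₂(2) = 0.2500
  i=1: (3/4) × log₂((3/4)/(7/8)) = (3/4) × log₂(6/7) = -0.1668
D(P||Q) = 0.2500 - 0.1668
  = 0.0832 bits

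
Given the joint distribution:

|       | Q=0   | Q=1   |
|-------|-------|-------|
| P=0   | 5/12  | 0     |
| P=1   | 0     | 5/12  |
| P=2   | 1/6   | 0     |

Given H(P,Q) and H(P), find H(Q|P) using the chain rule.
From the chain rule: H(P,Q) = H(P) + H(Q|P)
Therefore: H(Q|P) = H(P,Q) - H(P)

H(P,Q) = -[(5/12)·log₂(5/12) + (5/12)·log₂(5/12) + (1/6)·log₂(1/6)]
  = 0.5263 + 0.5263 + 0.4308
  = 1.4834 bits
Marginal P(P) (row sums):
  P(P=0) = 5/12 + 0 = 5/12
  P(P=1) = 0 + 5/12 = 5/12
  P(P=2) = 1/6 + 0 = 1/6
H(P) = -[(5/12)·log₂(5/12) + (5/12)·log₂(5/12) + (1/6)·log₂(1/6)]
  = 0.5263 + 0.5263 + 0.4308
  = 1.4834 bits

H(Q|P) = 1.4834 - 1.4834 = 0.0000 bits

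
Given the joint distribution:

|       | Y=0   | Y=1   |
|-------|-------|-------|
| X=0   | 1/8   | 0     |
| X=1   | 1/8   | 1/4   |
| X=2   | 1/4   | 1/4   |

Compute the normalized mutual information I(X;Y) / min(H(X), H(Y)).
Marginal P(X) (row sums):
  P(X=0) = 1/8 + 0 = 1/8
  P(X=1) = 1/8 + 1/4 = 3/8
  P(X=2) = 1/4 + 1/4 = 1/2
Marginal P(Y) (column sums):
  P(Y=0) = 1/8 + 1/8 + 1/4 = 1/2
  P(Y=1) = 0 + 1/4 + 1/4 = 1/2

H(X) = -[(1/8)·log₂(1/8) + (3/8)·log₂(3/8) + (1/2)·log₂(1/2)]
  = 0.3750 + 0.5306 + 0.5000
  = 1.4056 bits
H(Y) = -[(1/2)·log₂(1/2) + (1/2)·log₂(1/2)]
  = 0.5000 + 0.5000
  = 1.0000 bits
H(X,Y) = -[(1/8)·log₂(1/8) + (1/8)·log₂(1/8) + (1/4)·log₂(1/4) + (1/4)·log₂(1/4) + (1/4)·log₂(1/4)]
  = 0.3750 + 0.3750 + 0.5000 + 0.5000 + 0.5000
  = 2.2500 bits

I(X;Y) = H(X) + H(Y) - H(X,Y)
  = 1.4056 + 1.0000 - 2.2500
  = 0.1556 bits

min(H(X), H(Y)) = min(1.4056, 1.0000) = 1.0000 bits
Normalized MI = 0.1556 / 1.0000 = 0.1556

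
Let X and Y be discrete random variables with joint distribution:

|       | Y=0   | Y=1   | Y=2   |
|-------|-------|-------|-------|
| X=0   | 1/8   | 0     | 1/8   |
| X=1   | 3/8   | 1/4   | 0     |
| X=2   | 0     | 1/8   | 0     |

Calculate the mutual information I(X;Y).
Marginal P(X) (row sums):
  P(X=0) = 1/8 + 0 + 1/8 = 1/4
  P(X=1) = 3/8 + 1/4 + 0 = 5/8
  P(X=2) = 0 + 1/8 + 0 = 1/8
Marginal P(Y) (column sums):
  P(Y=0) = 1/8 + 3/8 + 0 = 1/2
  P(Y=1) = 0 + 1/4 + 1/8 = 3/8
  P(Y=2) = 1/8 + 0 + 0 = 1/8

H(X) = -[(1/4)·log₂(1/4) + (5/8)·log₂(5/8) + (1/8)·log₂(1/8)]
  = 0.5000 + 0.4238 + 0.3750
  = 1.2988 bits
H(Y) = -[(1/2)·log₂(1/2) + (3/8)·log₂(3/8) + (1/8)·log₂(1/8)]
  = 0.5000 + 0.5306 + 0.3750
  = 1.4056 bits
H(X,Y) = -[(1/8)·log₂(1/8) + (1/8)·log₂(1/8) + (3/8)·log₂(3/8) + (1/4)·log₂(1/4) + (1/8)·log₂(1/8)]
  = 0.3750 + 0.3750 + 0.5306 + 0.5000 + 0.3750
  = 2.1556 bits

I(X;Y) = H(X) + H(Y) - H(X,Y)
  = 1.2988 + 1.4056 - 2.1556
  = 0.5488 bits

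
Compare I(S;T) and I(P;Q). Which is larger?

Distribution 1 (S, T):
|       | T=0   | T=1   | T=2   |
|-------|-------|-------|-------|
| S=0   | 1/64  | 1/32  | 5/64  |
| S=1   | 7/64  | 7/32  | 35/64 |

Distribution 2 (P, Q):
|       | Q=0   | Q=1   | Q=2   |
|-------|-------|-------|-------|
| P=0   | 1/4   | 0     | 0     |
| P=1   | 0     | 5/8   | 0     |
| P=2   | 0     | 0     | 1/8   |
Distribution 1 (S, T):
Marginal P(S) (row sums):
  P(S=0) = 1/64 + 1/32 + 5/64 = 1/8
  P(S=1) = 7/64 + 7/32 + 35/64 = 7/8
Marginal P(T) (column sums):
  P(T=0) = 1/64 + 7/64 = 1/8
  P(T=1) = 1/32 + 7/32 = 1/4
  P(T=2) = 5/64 + 35/64 = 5/8

H(S) = -[(1/8)·log₂(1/8) + (7/8)·log₂(7/8)]
  = 0.3750 + 0.1686
  = 0.5436 bits
H(T) = -[(1/8)·log₂(1/8) + (1/4)·log₂(1/4) + (5/8)·log₂(5/8)]
  = 0.3750 + 0.5000 + 0.4238
  = 1.2988 bits
H(S,T) = -[(1/64)·log₂(1/64) + (1/32)·log₂(1/32) + (5/64)·log₂(5/64) + (7/64)·log₂(7/64) + (7/32)·log₂(7/32) + (35/64)·log₂(35/64)]
  = 0.0938 + 0.1563 + 0.2873 + 0.3492 + 0.4796 + 0.4762
  = 1.8424 bits

I(S;T) = H(S) + H(T) - H(S,T)
  = 0.5436 + 1.2988 - 1.8424
  = 0.0000 bits

Distribution 2 (P, Q):
Marginal P(P) (row sums):
  P(P=0) = 1/4 + 0 + 0 = 1/4
  P(P=1) = 0 + 5/8 + 0 = 5/8
  P(P=2) = 0 + 0 + 1/8 = 1/8
Marginal P(Q) (column sums):
  P(Q=0) = 1/4 + 0 + 0 = 1/4
  P(Q=1) = 0 + 5/8 + 0 = 5/8
  P(Q=2) = 0 + 0 + 1/8 = 1/8

H(P) = -[(1/4)·log₂(1/4) + (5/8)·log₂(5/8) + (1/8)·log₂(1/8)]
  = 0.5000 + 0.4238 + 0.3750
  = 1.2988 bits
H(Q) = -[(1/4)·log₂(1/4) + (5/8)·log₂(5/8) + (1/8)·log₂(1/8)]
  = 0.5000 + 0.4238 + 0.3750
  = 1.2988 bits
H(P,Q) = -[(1/4)·log₂(1/4) + (5/8)·log₂(5/8) + (1/8)·log₂(1/8)]
  = 0.5000 + 0.4238 + 0.3750
  = 1.2988 bits

I(P;Q) = H(P) + H(Q) - H(P,Q)
  = 1.2988 + 1.2988 - 1.2988
  = 1.2988 bits

I(P;Q) = 1.2988 bits > I(S;T) = 0.0000 bits, so (P, Q) has the higher mutual information (stronger dependence).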